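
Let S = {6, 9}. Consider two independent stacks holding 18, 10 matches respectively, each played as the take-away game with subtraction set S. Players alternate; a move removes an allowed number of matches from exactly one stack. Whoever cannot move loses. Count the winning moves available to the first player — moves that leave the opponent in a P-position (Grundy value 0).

3

All stacks use S = {6, 9}:
G(0) = 0
G(1) = mex{} = 0
G(2) = mex{} = 0
G(3) = mex{} = 0
G(4) = mex{} = 0
G(5) = mex{} = 0
G(6) = mex{0} = 1
G(7) = mex{0} = 1
G(8) = mex{0} = 1
G(9) = mex{0,0} = 1
G(10) = mex{0,0} = 1
G(11) = mex{0,0} = 1
G(12) = mex{1,0} = 2
G(13) = mex{1,0} = 2
G(14) = mex{1,0} = 2
G(15) = mex{1,1} = 0
G(16) = mex{1,1} = 0
G(17) = mex{1,1} = 0
G(18) = mex{2,1} = 0
Stack A: G(18) = 0.
Stack B: G(10) = 1.
Combined Grundy value = 0 ⊕ 1 = 1.
A winning move leaves total XOR = 0, i.e. changes one component's Grundy value g to g ⊕ X where X is the current total.
Stack A: need g' = 0⊕1 = 1. Options: 18−6→G=2, 18−9→G=1. Hits: 1.
Stack B: need g' = 1⊕1 = 0. Options: 10−6→G=0, 10−9→G=0. Hits: 2.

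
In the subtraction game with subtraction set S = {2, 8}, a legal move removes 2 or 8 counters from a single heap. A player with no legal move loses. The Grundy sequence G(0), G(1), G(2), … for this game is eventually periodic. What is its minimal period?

G(0) = 0
G(1) = mex{} = 0
G(2) = mex{0} = 1
G(3) = mex{0} = 1
G(4) = mex{1} = 0
G(5) = mex{1} = 0
G(6) = mex{0} = 1
G(7) = mex{0} = 1
G(8) = mex{1,0} = 2
G(9) = mex{1,0} = 2
G(10) = mex{2,1} = 0
G(11) = mex{2,1} = 0
G(12) = mex{0,0} = 1
G(13) = mex{0,0} = 1
G(14) = mex{1,1} = 0
G(15) = mex{1,1} = 0
G(16) = mex{0,2} = 1
G(17) = mex{0,2} = 1
G(18) = mex{1,0} = 2
G(19) = mex{1,0} = 2
G(20) = mex{2,1} = 0
G(21) = mex{2,1} = 0
G(n+10) = G(n) holds for n = 0,…,7 (a full window of length max(S) = 8), so the sequence is purely periodic with period 10.

10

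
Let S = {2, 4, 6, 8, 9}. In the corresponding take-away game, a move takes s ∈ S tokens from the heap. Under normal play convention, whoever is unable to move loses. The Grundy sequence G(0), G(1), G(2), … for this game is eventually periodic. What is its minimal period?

G(0) = 0
G(1) = mex{} = 0
G(2) = mex{0} = 1
G(3) = mex{0} = 1
G(4) = mex{1,0} = 2
G(5) = mex{1,0} = 2
G(6) = mex{2,1,0} = 3
G(7) = mex{2,1,0} = 3
G(8) = mex{3,2,1,0} = 4
G(9) = mex{3,2,1,0,0} = 4
G(10) = mex{4,3,2,1,0} = 5
G(11) = mex{4,3,2,1,1} = 0
G(12) = mex{5,4,3,2,1} = 0
G(13) = mex{0,4,3,2,2} = 1
G(14) = mex{0,5,4,3,2} = 1
G(15) = mex{1,0,4,3,3} = 2
G(16) = mex{1,0,5,4,3} = 2
G(17) = mex{2,1,0,4,4} = 3
G(18) = mex{2,1,0,5,4} = 3
G(19) = mex{3,2,1,0,5} = 4
G(20) = mex{3,2,1,0,0} = 4
G(21) = mex{4,3,2,1,0} = 5
G(22) = mex{4,3,2,1,1} = 0
G(23) = mex{5,4,3,2,1} = 0
G(n+11) = G(n) holds for n = 0,…,8 (a full window of length max(S) = 9), so the sequence is purely periodic with period 11.

11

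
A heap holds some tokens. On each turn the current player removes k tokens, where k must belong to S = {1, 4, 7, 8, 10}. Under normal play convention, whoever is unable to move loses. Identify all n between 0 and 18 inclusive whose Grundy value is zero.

0, 2, 5, 11, 14, 16

G(0) = 0
G(1) = mex{0} = 1
G(2) = mex{1} = 0
G(3) = mex{0} = 1
G(4) = mex{1,0} = 2
G(5) = mex{2,1} = 0
G(6) = mex{0,0} = 1
G(7) = mex{1,1,0} = 2
G(8) = mex{2,2,1,0} = 3
G(9) = mex{3,0,0,1} = 2
G(10) = mex{2,1,1,0,0} = 3
G(11) = mex{3,2,2,1,1} = 0
G(12) = mex{0,3,0,2,0} = 1
G(13) = mex{1,2,1,0,1} = 3
G(14) = mex{3,3,2,1,2} = 0
G(15) = mex{0,0,3,2,0} = 1
G(16) = mex{1,1,2,3,1} = 0
G(17) = mex{0,3,3,2,2} = 1
G(18) = mex{1,0,0,3,3} = 2
P-positions are exactly the n with G(n) = 0.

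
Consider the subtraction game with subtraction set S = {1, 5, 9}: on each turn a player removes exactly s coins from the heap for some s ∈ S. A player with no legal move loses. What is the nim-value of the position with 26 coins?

n :  0  1  2  3  4  5  6  7  8  9 10 11 12 13 14 15 16 17 18 19 20 21 22 23 24 25 26
G :  0  1  0  1  0  1  0  1  0  1  0  1  0  1  0  1  0  1  0  1  0  1  0  1  0  1  0

0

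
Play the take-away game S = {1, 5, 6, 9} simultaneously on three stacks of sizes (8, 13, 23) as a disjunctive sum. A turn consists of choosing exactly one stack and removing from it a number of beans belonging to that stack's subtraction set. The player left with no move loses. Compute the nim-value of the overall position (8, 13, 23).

All stacks use S = {1, 5, 6, 9}:
n :  0  1  2  3  4  5  6  7  8  9 10 11 12 13 14 15 16 17 18 19 20 21 22 23
G :  0  1  0  1  0  1  2  3  2  3  2  3  0  1  0  1  0  1  2  3  2  3  2  3
Stack A: G(8) = 2.
Stack B: G(13) = 1.
Stack C: G(23) = 3.
Combined Grundy value = 2 ⊕ 1 ⊕ 3 = 0.

0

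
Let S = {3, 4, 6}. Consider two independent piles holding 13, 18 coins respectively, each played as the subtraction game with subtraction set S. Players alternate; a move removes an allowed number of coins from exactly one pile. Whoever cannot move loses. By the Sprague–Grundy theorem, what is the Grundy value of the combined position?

1

All piles use S = {3, 4, 6}:
n :  0  1  2  3  4  5  6  7  8  9 10 11 12 13 14 15 16 17 18
G :  0  0  0  1  1  1  2  2  2  0  0  0  1  1  1  2  2  2  0
Pile A: G(13) = 1.
Pile B: G(18) = 0.
Combined Grundy value = 1 ⊕ 0 = 1.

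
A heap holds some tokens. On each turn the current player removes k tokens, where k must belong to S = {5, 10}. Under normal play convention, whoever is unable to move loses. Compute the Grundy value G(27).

2

n :  0  1  2  3  4  5  6  7  8  9 10 11 12 13 14 15 16 17 18 19 20 21 22 23 24 25 26 27
G :  0  0  0  0  0  1  1  1  1  1  2  2  2  2  2  0  0  0  0  0  1  1  1  1  1  2  2  2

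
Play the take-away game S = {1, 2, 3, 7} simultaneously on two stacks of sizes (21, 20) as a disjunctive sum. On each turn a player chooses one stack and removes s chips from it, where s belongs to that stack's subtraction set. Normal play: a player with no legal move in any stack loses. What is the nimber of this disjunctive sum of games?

1

All stacks use S = {1, 2, 3, 7}:
n :  0  1  2  3  4  5  6  7  8  9 10 11 12 13 14 15 16 17 18 19 20 21
G :  0  1  2  3  0  1  2  3  0  1  2  3  0  1  2  3  0  1  2  3  0  1
Stack A: G(21) = 1.
Stack B: G(20) = 0.
Combined Grundy value = 1 ⊕ 0 = 1.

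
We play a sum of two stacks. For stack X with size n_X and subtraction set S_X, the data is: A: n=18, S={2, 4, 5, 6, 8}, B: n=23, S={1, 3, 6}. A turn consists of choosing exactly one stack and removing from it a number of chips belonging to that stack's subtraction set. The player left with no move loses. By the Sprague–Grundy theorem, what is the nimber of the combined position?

5

Stack A, S = {2, 4, 5, 6, 8}:
G(0) = 0
G(1) = mex{} = 0
G(2) = mex{0} = 1
G(3) = mex{0} = 1
G(4) = mex{1,0} = 2
G(5) = mex{1,0,0} = 2
G(6) = mex{2,1,0,0} = 3
G(7) = mex{2,1,1,0} = 3
G(8) = mex{3,2,1,1,0} = 4
G(9) = mex{3,2,2,1,0} = 4
G(10) = mex{4,3,2,2,1} = 0
G(11) = mex{4,3,3,2,1} = 0
G(12) = mex{0,4,3,3,2} = 1
G(13) = mex{0,4,4,3,2} = 1
G(14) = mex{1,0,4,4,3} = 2
G(15) = mex{1,0,0,4,3} = 2
G(16) = mex{2,1,0,0,4} = 3
G(17) = mex{2,1,1,0,4} = 3
G(18) = mex{3,2,1,1,0} = 4
G_A(18) = 4.
Stack B, S = {1, 3, 6}:
n :  0  1  2  3  4  5  6  7  8  9 10 11 12 13 14 15 16 17 18 19 20 21 22 23
G :  0  1  0  1  0  1  2  3  2  0  1  0  1  0  1  2  3  2  0  1  0  1  0  1
G_B(23) = 1.
Combined Grundy value = 4 ⊕ 1 = 5.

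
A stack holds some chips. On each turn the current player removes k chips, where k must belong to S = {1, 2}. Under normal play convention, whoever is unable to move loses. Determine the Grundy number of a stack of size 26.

G(0) = 0
G(1) = mex{0} = 1
G(2) = mex{1,0} = 2
G(3) = mex{2,1} = 0
G(4) = mex{0,2} = 1
G(5) = mex{1,0} = 2
G(6) = mex{2,1} = 0
G(7) = mex{0,2} = 1
G(8) = mex{1,0} = 2
G(9) = mex{2,1} = 0
G(10) = mex{0,2} = 1
G(11) = mex{1,0} = 2
G(12) = mex{2,1} = 0
G(13) = mex{0,2} = 1
G(14) = mex{1,0} = 2
G(15) = mex{2,1} = 0
G(16) = mex{0,2} = 1
G(17) = mex{1,0} = 2
G(18) = mex{2,1} = 0
G(19) = mex{0,2} = 1
G(20) = mex{1,0} = 2
G(21) = mex{2,1} = 0
G(22) = mex{0,2} = 1
G(23) = mex{1,0} = 2
G(24) = mex{2,1} = 0
G(25) = mex{0,2} = 1
G(26) = mex{1,0} = 2

2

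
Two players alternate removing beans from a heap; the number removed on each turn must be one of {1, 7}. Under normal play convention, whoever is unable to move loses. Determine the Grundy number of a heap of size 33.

1

n :  0  1  2  3  4  5  6  7  8  9 10 11 12 13 14 15 16 17 18 19 20 21 22 23 24 25 26 27 28 29 30 31 32 33
G :  0  1  0  1  0  1  0  1  0  1  0  1  0  1  0  1  0  1  0  1  0  1  0  1  0  1  0  1  0  1  0  1  0  1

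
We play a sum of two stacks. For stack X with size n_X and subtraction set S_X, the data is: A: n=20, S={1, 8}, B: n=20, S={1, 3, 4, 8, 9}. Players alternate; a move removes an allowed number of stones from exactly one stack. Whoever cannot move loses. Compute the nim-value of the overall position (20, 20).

1

Stack A, S = {1, 8}:
n :  0  1  2  3  4  5  6  7  8  9 10 11 12 13 14 15 16 17 18 19 20
G :  0  1  0  1  0  1  0  1  2  0  1  0  1  0  1  0  1  2  0  1  0
G_A(20) = 0.
Stack B, S = {1, 3, 4, 8, 9}:
G(0) = 0
G(1) = mex{0} = 1
G(2) = mex{1} = 0
G(3) = mex{0,0} = 1
G(4) = mex{1,1,0} = 2
G(5) = mex{2,0,1} = 3
G(6) = mex{3,1,0} = 2
G(7) = mex{2,2,1} = 0
G(8) = mex{0,3,2,0} = 1
G(9) = mex{1,2,3,1,0} = 4
G(10) = mex{4,0,2,0,1} = 3
G(11) = mex{3,1,0,1,0} = 2
G(12) = mex{2,4,1,2,1} = 0
G(13) = mex{0,3,4,3,2} = 1
G(14) = mex{1,2,3,2,3} = 0
G(15) = mex{0,0,2,0,2} = 1
G(16) = mex{1,1,0,1,0} = 2
G(17) = mex{2,0,1,4,1} = 3
G(18) = mex{3,1,0,3,4} = 2
G(19) = mex{2,2,1,2,3} = 0
G(20) = mex{0,3,2,0,2} = 1
G_B(20) = 1.
Combined Grundy value = 0 ⊕ 1 = 1.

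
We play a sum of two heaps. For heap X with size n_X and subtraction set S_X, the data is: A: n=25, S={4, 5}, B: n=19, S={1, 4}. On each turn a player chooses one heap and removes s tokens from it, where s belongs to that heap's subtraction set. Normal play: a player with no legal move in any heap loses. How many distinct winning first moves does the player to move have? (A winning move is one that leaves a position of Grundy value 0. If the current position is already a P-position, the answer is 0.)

Heap A, S = {4, 5}:
G(0) = 0
G(1) = mex{} = 0
G(2) = mex{} = 0
G(3) = mex{} = 0
G(4) = mex{0} = 1
G(5) = mex{0,0} = 1
G(6) = mex{0,0} = 1
G(7) = mex{0,0} = 1
G(8) = mex{1,0} = 2
G(9) = mex{1,1} = 0
G(10) = mex{1,1} = 0
G(11) = mex{1,1} = 0
G(12) = mex{2,1} = 0
G(13) = mex{0,2} = 1
G(14) = mex{0,0} = 1
G(15) = mex{0,0} = 1
G(16) = mex{0,0} = 1
G(17) = mex{1,0} = 2
G(18) = mex{1,1} = 0
G(19) = mex{1,1} = 0
G(20) = mex{1,1} = 0
G(21) = mex{2,1} = 0
G(22) = mex{0,2} = 1
G(23) = mex{0,0} = 1
G(24) = mex{0,0} = 1
G(25) = mex{0,0} = 1
G_A(25) = 1.
Heap B, S = {1, 4}:
n :  0  1  2  3  4  5  6  7  8  9 10 11 12 13 14 15 16 17 18 19
G :  0  1  0  1  2  0  1  0  1  2  0  1  0  1  2  0  1  0  1  2
G_B(19) = 2.
Combined Grundy value = 1 ⊕ 2 = 3.
A winning move leaves total XOR = 0, i.e. changes one component's Grundy value g to g ⊕ X where X is the current total.
Heap A: need g' = 1⊕3 = 2. Options: 25−4→G=0, 25−5→G=0. Hits: 0.
Heap B: need g' = 2⊕3 = 1. Options: 19−1→G=1, 19−4→G=0. Hits: 1.

1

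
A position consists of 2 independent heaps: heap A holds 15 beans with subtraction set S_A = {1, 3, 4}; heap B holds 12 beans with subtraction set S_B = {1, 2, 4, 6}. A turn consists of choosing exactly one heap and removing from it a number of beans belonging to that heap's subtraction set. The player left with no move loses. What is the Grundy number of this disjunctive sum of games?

0

Heap A, S = {1, 3, 4}:
n :  0  1  2  3  4  5  6  7  8  9 10 11 12 13 14 15
G :  0  1  0  1  2  3  2  0  1  0  1  2  3  2  0  1
G_A(15) = 1.
Heap B, S = {1, 2, 4, 6}:
G(0) = 0
G(1) = mex{0} = 1
G(2) = mex{1,0} = 2
G(3) = mex{2,1} = 0
G(4) = mex{0,2,0} = 1
G(5) = mex{1,0,1} = 2
G(6) = mex{2,1,2,0} = 3
G(7) = mex{3,2,0,1} = 4
G(8) = mex{4,3,1,2} = 0
G(9) = mex{0,4,2,0} = 1
G(10) = mex{1,0,3,1} = 2
G(11) = mex{2,1,4,2} = 0
G(12) = mex{0,2,0,3} = 1
G_B(12) = 1.
Combined Grundy value = 1 ⊕ 1 = 0.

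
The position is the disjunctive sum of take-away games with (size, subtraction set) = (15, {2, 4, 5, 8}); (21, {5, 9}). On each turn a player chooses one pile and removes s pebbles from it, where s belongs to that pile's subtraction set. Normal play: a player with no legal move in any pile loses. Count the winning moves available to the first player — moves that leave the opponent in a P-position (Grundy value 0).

0

Pile A, S = {2, 4, 5, 8}:
n :  0  1  2  3  4  5  6  7  8  9 10 11 12 13 14 15
G :  0  0  1  1  2  2  3  0  4  1  0  2  1  0  2  1
G_A(15) = 1.
Pile B, S = {5, 9}:
G(0) = 0
G(1) = mex{} = 0
G(2) = mex{} = 0
G(3) = mex{} = 0
G(4) = mex{} = 0
G(5) = mex{0} = 1
G(6) = mex{0} = 1
G(7) = mex{0} = 1
G(8) = mex{0} = 1
G(9) = mex{0,0} = 1
G(10) = mex{1,0} = 2
G(11) = mex{1,0} = 2
G(12) = mex{1,0} = 2
G(13) = mex{1,0} = 2
G(14) = mex{1,1} = 0
G(15) = mex{2,1} = 0
G(16) = mex{2,1} = 0
G(17) = mex{2,1} = 0
G(18) = mex{2,1} = 0
G(19) = mex{0,2} = 1
G(20) = mex{0,2} = 1
G(21) = mex{0,2} = 1
G_B(21) = 1.
Combined Grundy value = 1 ⊕ 1 = 0.
A winning move leaves total XOR = 0, i.e. changes one component's Grundy value g to g ⊕ X where X is the current total.
Pile A: target g' = 1⊕0 = 1, but every legal move changes the Grundy value (mex property), so 0 moves.
Pile B: target g' = 1⊕0 = 1, but every legal move changes the Grundy value (mex property), so 0 moves.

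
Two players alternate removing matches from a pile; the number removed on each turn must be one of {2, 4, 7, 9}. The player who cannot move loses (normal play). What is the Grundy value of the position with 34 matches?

G(0) = 0
G(1) = mex{} = 0
G(2) = mex{0} = 1
G(3) = mex{0} = 1
G(4) = mex{1,0} = 2
G(5) = mex{1,0} = 2
G(6) = mex{2,1} = 0
G(7) = mex{2,1,0} = 3
G(8) = mex{0,2,0} = 1
G(9) = mex{3,2,1,0} = 4
G(10) = mex{1,0,1,0} = 2
G(11) = mex{4,3,2,1} = 0
G(12) = mex{2,1,2,1} = 0
G(13) = mex{0,4,0,2} = 1
G(14) = mex{0,2,3,2} = 1
G(15) = mex{1,0,1,0} = 2
G(16) = mex{1,0,4,3} = 2
G(17) = mex{2,1,2,1} = 0
G(18) = mex{2,1,0,4} = 3
G(19) = mex{0,2,0,2} = 1
G(20) = mex{3,2,1,0} = 4
G(21) = mex{1,0,1,0} = 2
G(22) = mex{4,3,2,1} = 0
G(23) = mex{2,1,2,1} = 0
G(24) = mex{0,4,0,2} = 1
G(25) = mex{0,2,3,2} = 1
G(26) = mex{1,0,1,0} = 2
G(27) = mex{1,0,4,3} = 2
G(28) = mex{2,1,2,1} = 0
G(29) = mex{2,1,0,4} = 3
G(30) = mex{0,2,0,2} = 1
G(31) = mex{3,2,1,0} = 4
G(32) = mex{1,0,1,0} = 2
G(33) = mex{4,3,2,1} = 0
G(34) = mex{2,1,2,1} = 0

0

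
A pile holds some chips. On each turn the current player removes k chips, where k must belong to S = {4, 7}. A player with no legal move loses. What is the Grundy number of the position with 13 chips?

n :  0  1  2  3  4  5  6  7  8  9 10 11 12 13
G :  0  0  0  0  1  1  1  1  2  2  2  0  0  0

0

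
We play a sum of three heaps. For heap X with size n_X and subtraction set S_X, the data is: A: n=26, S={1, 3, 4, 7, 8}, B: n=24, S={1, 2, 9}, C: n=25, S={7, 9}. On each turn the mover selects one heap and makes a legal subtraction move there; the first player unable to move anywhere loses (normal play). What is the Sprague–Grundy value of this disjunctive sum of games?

2

Heap A, S = {1, 3, 4, 7, 8}:
G(0) = 0
G(1) = mex{0} = 1
G(2) = mex{1} = 0
G(3) = mex{0,0} = 1
G(4) = mex{1,1,0} = 2
G(5) = mex{2,0,1} = 3
G(6) = mex{3,1,0} = 2
G(7) = mex{2,2,1,0} = 3
G(8) = mex{3,3,2,1,0} = 4
G(9) = mex{4,2,3,0,1} = 5
G(10) = mex{5,3,2,1,0} = 4
G(11) = mex{4,4,3,2,1} = 0
G(12) = mex{0,5,4,3,2} = 1
G(13) = mex{1,4,5,2,3} = 0
G(14) = mex{0,0,4,3,2} = 1
G(15) = mex{1,1,0,4,3} = 2
G(16) = mex{2,0,1,5,4} = 3
G(17) = mex{3,1,0,4,5} = 2
G(18) = mex{2,2,1,0,4} = 3
G(19) = mex{3,3,2,1,0} = 4
G(20) = mex{4,2,3,0,1} = 5
G(21) = mex{5,3,2,1,0} = 4
G(22) = mex{4,4,3,2,1} = 0
G(23) = mex{0,5,4,3,2} = 1
G(24) = mex{1,4,5,2,3} = 0
G(25) = mex{0,0,4,3,2} = 1
G(26) = mex{1,1,0,4,3} = 2
G_A(26) = 2.
Heap B, S = {1, 2, 9}:
G(0) = 0
G(1) = mex{0} = 1
G(2) = mex{1,0} = 2
G(3) = mex{2,1} = 0
G(4) = mex{0,2} = 1
G(5) = mex{1,0} = 2
G(6) = mex{2,1} = 0
G(7) = mex{0,2} = 1
G(8) = mex{1,0} = 2
G(9) = mex{2,1,0} = 3
G(10) = mex{3,2,1} = 0
G(11) = mex{0,3,2} = 1
G(12) = mex{1,0,0} = 2
G(13) = mex{2,1,1} = 0
G(14) = mex{0,2,2} = 1
G(15) = mex{1,0,0} = 2
G(16) = mex{2,1,1} = 0
G(17) = mex{0,2,2} = 1
G(18) = mex{1,0,3} = 2
G(19) = mex{2,1,0} = 3
G(20) = mex{3,2,1} = 0
G(21) = mex{0,3,2} = 1
G(22) = mex{1,0,0} = 2
G(23) = mex{2,1,1} = 0
G(24) = mex{0,2,2} = 1
G_B(24) = 1.
Heap C, S = {7, 9}:
n :  0  1  2  3  4  5  6  7  8  9 10 11 12 13 14 15 16 17 18 19 20 21 22 23 24 25
G :  0  0  0  0  0  0  0  1  1  1  1  1  1  1  2  2  0  0  0  0  0  0  0  1  1  1
G_C(25) = 1.
Combined Grundy value = 2 ⊕ 1 ⊕ 1 = 2.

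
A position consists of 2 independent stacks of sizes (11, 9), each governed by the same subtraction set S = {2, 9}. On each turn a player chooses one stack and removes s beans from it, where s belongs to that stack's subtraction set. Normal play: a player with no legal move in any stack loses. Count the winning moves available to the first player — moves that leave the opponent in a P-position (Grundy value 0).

2

All stacks use S = {2, 9}:
G(0) = 0
G(1) = mex{} = 0
G(2) = mex{0} = 1
G(3) = mex{0} = 1
G(4) = mex{1} = 0
G(5) = mex{1} = 0
G(6) = mex{0} = 1
G(7) = mex{0} = 1
G(8) = mex{1} = 0
G(9) = mex{1,0} = 2
G(10) = mex{0,0} = 1
G(11) = mex{2,1} = 0
Stack A: G(11) = 0.
Stack B: G(9) = 2.
Combined Grundy value = 0 ⊕ 2 = 2.
A winning move leaves total XOR = 0, i.e. changes one component's Grundy value g to g ⊕ X where X is the current total.
Stack A: need g' = 0⊕2 = 2. Options: 11−2→G=2, 11−9→G=1. Hits: 1.
Stack B: need g' = 2⊕2 = 0. Options: 9−2→G=1, 9−9→G=0. Hits: 1.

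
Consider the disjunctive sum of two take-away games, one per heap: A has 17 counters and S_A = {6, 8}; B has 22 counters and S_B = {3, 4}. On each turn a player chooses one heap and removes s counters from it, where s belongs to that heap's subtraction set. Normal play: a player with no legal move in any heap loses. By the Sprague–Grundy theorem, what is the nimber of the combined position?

0

Heap A, S = {6, 8}:
G(0) = 0
G(1) = mex{} = 0
G(2) = mex{} = 0
G(3) = mex{} = 0
G(4) = mex{} = 0
G(5) = mex{} = 0
G(6) = mex{0} = 1
G(7) = mex{0} = 1
G(8) = mex{0,0} = 1
G(9) = mex{0,0} = 1
G(10) = mex{0,0} = 1
G(11) = mex{0,0} = 1
G(12) = mex{1,0} = 2
G(13) = mex{1,0} = 2
G(14) = mex{1,1} = 0
G(15) = mex{1,1} = 0
G(16) = mex{1,1} = 0
G(17) = mex{1,1} = 0
G_A(17) = 0.
Heap B, S = {3, 4}:
n :  0  1  2  3  4  5  6  7  8  9 10 11 12 13 14 15 16 17 18 19 20 21 22
G :  0  0  0  1  1  1  2  0  0  0  1  1  1  2  0  0  0  1  1  1  2  0  0
G_B(22) = 0.
Combined Grundy value = 0 ⊕ 0 = 0.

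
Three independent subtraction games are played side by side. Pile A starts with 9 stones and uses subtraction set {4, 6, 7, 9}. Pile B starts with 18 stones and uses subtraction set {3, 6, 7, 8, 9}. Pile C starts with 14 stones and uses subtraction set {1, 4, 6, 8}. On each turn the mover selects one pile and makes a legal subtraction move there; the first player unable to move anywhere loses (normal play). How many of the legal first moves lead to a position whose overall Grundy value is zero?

Pile A, S = {4, 6, 7, 9}:
n : 0 1 2 3 4 5 6 7 8 9
G : 0 0 0 0 1 1 1 1 2 2
G_A(9) = 2.
Pile B, S = {3, 6, 7, 8, 9}:
n :  0  1  2  3  4  5  6  7  8  9 10 11 12 13 14 15 16 17 18
G :  0  0  0  1  1  1  2  2  2  3  3  3  0  0  0  1  1  1  2
G_B(18) = 2.
Pile C, S = {1, 4, 6, 8}:
n :  0  1  2  3  4  5  6  7  8  9 10 11 12 13 14
G :  0  1  0  1  2  0  1  0  1  2  3  2  0  1  0
G_C(14) = 0.
Combined Grundy value = 2 ⊕ 2 ⊕ 0 = 0.
A winning move leaves total XOR = 0, i.e. changes one component's Grundy value g to g ⊕ X where X is the current total.
Pile A: target g' = 2⊕0 = 2, but every legal move changes the Grundy value (mex property), so 0 moves.
Pile B: target g' = 2⊕0 = 2, but every legal move changes the Grundy value (mex property), so 0 moves.
Pile C: target g' = 0⊕0 = 0, but every legal move changes the Grundy value (mex property), so 0 moves.

0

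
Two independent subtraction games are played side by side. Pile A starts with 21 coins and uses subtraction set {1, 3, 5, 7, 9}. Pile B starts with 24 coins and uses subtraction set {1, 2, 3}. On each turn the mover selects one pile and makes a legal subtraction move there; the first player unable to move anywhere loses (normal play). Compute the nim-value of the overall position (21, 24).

1

Pile A, S = {1, 3, 5, 7, 9}:
n :  0  1  2  3  4  5  6  7  8  9 10 11 12 13 14 15 16 17 18 19 20 21
G :  0  1  0  1  0  1  0  1  0  1  0  1  0  1  0  1  0  1  0  1  0  1
G_A(21) = 1.
Pile B, S = {1, 2, 3}:
G(0) = 0
G(1) = mex{0} = 1
G(2) = mex{1,0} = 2
G(3) = mex{2,1,0} = 3
G(4) = mex{3,2,1} = 0
G(5) = mex{0,3,2} = 1
G(6) = mex{1,0,3} = 2
G(7) = mex{2,1,0} = 3
G(8) = mex{3,2,1} = 0
G(9) = mex{0,3,2} = 1
G(10) = mex{1,0,3} = 2
G(11) = mex{2,1,0} = 3
G(12) = mex{3,2,1} = 0
G(13) = mex{0,3,2} = 1
G(14) = mex{1,0,3} = 2
G(15) = mex{2,1,0} = 3
G(16) = mex{3,2,1} = 0
G(17) = mex{0,3,2} = 1
G(18) = mex{1,0,3} = 2
G(19) = mex{2,1,0} = 3
G(20) = mex{3,2,1} = 0
G(21) = mex{0,3,2} = 1
G(22) = mex{1,0,3} = 2
G(23) = mex{2,1,0} = 3
G(24) = mex{3,2,1} = 0
G_B(24) = 0.
Combined Grundy value = 1 ⊕ 0 = 1.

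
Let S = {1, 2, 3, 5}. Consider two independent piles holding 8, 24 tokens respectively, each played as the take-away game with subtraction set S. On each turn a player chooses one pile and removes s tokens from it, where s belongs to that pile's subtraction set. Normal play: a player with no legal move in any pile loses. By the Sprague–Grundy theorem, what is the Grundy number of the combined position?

All piles use S = {1, 2, 3, 5}:
n :  0  1  2  3  4  5  6  7  8  9 10 11 12 13 14 15 16 17 18 19 20 21 22 23 24
G :  0  1  2  3  0  1  2  3  0  1  2  3  0  1  2  3  0  1  2  3  0  1  2  3  0
Pile A: G(8) = 0.
Pile B: G(24) = 0.
Combined Grundy value = 0 ⊕ 0 = 0.

0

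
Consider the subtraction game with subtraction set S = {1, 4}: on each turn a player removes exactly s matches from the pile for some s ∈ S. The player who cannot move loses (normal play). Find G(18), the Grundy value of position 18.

1

G(0) = 0
G(1) = mex{0} = 1
G(2) = mex{1} = 0
G(3) = mex{0} = 1
G(4) = mex{1,0} = 2
G(5) = mex{2,1} = 0
G(6) = mex{0,0} = 1
G(7) = mex{1,1} = 0
G(8) = mex{0,2} = 1
G(9) = mex{1,0} = 2
G(10) = mex{2,1} = 0
G(11) = mex{0,0} = 1
G(12) = mex{1,1} = 0
G(13) = mex{0,2} = 1
G(14) = mex{1,0} = 2
G(15) = mex{2,1} = 0
G(16) = mex{0,0} = 1
G(17) = mex{1,1} = 0
G(18) = mex{0,2} = 1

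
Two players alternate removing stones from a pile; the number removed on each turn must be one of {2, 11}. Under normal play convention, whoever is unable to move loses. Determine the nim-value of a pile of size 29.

n :  0  1  2  3  4  5  6  7  8  9 10 11 12 13 14 15 16 17 18 19 20 21 22 23 24 25 26 27 28 29
G :  0  0  1  1  0  0  1  1  0  0  1  1  2  0  0  1  1  0  0  1  1  0  0  1  1  2  0  0  1  1

1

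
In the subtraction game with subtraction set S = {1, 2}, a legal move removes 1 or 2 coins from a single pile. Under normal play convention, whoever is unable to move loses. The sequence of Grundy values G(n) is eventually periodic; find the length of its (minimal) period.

3

G(0) = 0
G(1) = mex{0} = 1
G(2) = mex{1,0} = 2
G(3) = mex{2,1} = 0
G(4) = mex{0,2} = 1
G(5) = mex{1,0} = 2
G(6) = mex{2,1} = 0
G(7) = mex{0,2} = 1
G(8) = mex{1,0} = 2
G(9) = mex{2,1} = 0
G(10) = mex{0,2} = 1
G(11) = mex{1,0} = 2
G(12) = mex{2,1} = 0
G(13) = mex{0,2} = 1
G(14) = mex{1,0} = 2
G(n+3) = G(n) holds for n = 0,…,1 (a full window of length max(S) = 2), so the sequence is purely periodic with period 3.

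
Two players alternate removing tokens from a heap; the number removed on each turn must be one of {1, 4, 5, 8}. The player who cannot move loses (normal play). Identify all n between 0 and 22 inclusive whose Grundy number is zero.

0, 2, 9, 11, 18, 20

n :  0  1  2  3  4  5  6  7  8  9 10 11 12 13 14 15 16 17 18 19 20 21 22
G :  0  1  0  1  2  3  2  3  4  0  1  0  1  2  3  2  3  4  0  1  0  1  2
P-positions are exactly the n with G(n) = 0.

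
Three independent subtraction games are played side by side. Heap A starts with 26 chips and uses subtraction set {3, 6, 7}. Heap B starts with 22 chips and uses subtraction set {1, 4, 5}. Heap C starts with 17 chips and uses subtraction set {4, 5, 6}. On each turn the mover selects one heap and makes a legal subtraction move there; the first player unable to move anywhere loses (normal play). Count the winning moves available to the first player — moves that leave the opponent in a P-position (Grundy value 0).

Heap A, S = {3, 6, 7}:
G(0) = 0
G(1) = mex{} = 0
G(2) = mex{} = 0
G(3) = mex{0} = 1
G(4) = mex{0} = 1
G(5) = mex{0} = 1
G(6) = mex{1,0} = 2
G(7) = mex{1,0,0} = 2
G(8) = mex{1,0,0} = 2
G(9) = mex{2,1,0} = 3
G(10) = mex{2,1,1} = 0
G(11) = mex{2,1,1} = 0
G(12) = mex{3,2,1} = 0
G(13) = mex{0,2,2} = 1
G(14) = mex{0,2,2} = 1
G(15) = mex{0,3,2} = 1
G(16) = mex{1,0,3} = 2
G(17) = mex{1,0,0} = 2
G(18) = mex{1,0,0} = 2
G(19) = mex{2,1,0} = 3
G(20) = mex{2,1,1} = 0
G(21) = mex{2,1,1} = 0
G(22) = mex{3,2,1} = 0
G(23) = mex{0,2,2} = 1
G(24) = mex{0,2,2} = 1
G(25) = mex{0,3,2} = 1
G(26) = mex{1,0,3} = 2
G_A(26) = 2.
Heap B, S = {1, 4, 5}:
n :  0  1  2  3  4  5  6  7  8  9 10 11 12 13 14 15 16 17 18 19 20 21 22
G :  0  1  0  1  2  3  2  3  0  1  0  1  2  3  2  3  0  1  0  1  2  3  2
G_B(22) = 2.
Heap C, S = {4, 5, 6}:
G(0) = 0
G(1) = mex{} = 0
G(2) = mex{} = 0
G(3) = mex{} = 0
G(4) = mex{0} = 1
G(5) = mex{0,0} = 1
G(6) = mex{0,0,0} = 1
G(7) = mex{0,0,0} = 1
G(8) = mex{1,0,0} = 2
G(9) = mex{1,1,0} = 2
G(10) = mex{1,1,1} = 0
G(11) = mex{1,1,1} = 0
G(12) = mex{2,1,1} = 0
G(13) = mex{2,2,1} = 0
G(14) = mex{0,2,2} = 1
G(15) = mex{0,0,2} = 1
G(16) = mex{0,0,0} = 1
G(17) = mex{0,0,0} = 1
G_C(17) = 1.
Combined Grundy value = 2 ⊕ 2 ⊕ 1 = 1.
A winning move leaves total XOR = 0, i.e. changes one component's Grundy value g to g ⊕ X where X is the current total.
Heap A: need g' = 2⊕1 = 3. Options: 26−3→G=1, 26−6→G=0, 26−7→G=3. Hits: 1.
Heap B: need g' = 2⊕1 = 3. Options: 22−1→G=3, 22−4→G=0, 22−5→G=1. Hits: 1.
Heap C: need g' = 1⊕1 = 0. Options: 17−4→G=0, 17−5→G=0, 17−6→G=0. Hits: 3.

5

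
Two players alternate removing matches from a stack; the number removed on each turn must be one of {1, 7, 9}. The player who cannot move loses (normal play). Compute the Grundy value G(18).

0

n :  0  1  2  3  4  5  6  7  8  9 10 11 12 13 14 15 16 17 18
G :  0  1  0  1  0  1  0  1  0  1  0  1  0  1  0  1  0  1  0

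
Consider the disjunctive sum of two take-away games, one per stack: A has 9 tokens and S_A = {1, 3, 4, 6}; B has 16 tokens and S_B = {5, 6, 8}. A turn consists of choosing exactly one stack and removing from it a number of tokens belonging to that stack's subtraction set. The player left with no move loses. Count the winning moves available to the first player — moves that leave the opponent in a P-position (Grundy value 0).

Stack A, S = {1, 3, 4, 6}:
n : 0 1 2 3 4 5 6 7 8 9
G : 0 1 0 1 2 3 2 0 1 0
G_A(9) = 0.
Stack B, S = {5, 6, 8}:
n :  0  1  2  3  4  5  6  7  8  9 10 11 12 13 14 15 16
G :  0  0  0  0  0  1  1  1  1  1  2  2  2  0  0  0  0
G_B(16) = 0.
Combined Grundy value = 0 ⊕ 0 = 0.
A winning move leaves total XOR = 0, i.e. changes one component's Grundy value g to g ⊕ X where X is the current total.
Stack A: target g' = 0⊕0 = 0, but every legal move changes the Grundy value (mex property), so 0 moves.
Stack B: target g' = 0⊕0 = 0, but every legal move changes the Grundy value (mex property), so 0 moves.

0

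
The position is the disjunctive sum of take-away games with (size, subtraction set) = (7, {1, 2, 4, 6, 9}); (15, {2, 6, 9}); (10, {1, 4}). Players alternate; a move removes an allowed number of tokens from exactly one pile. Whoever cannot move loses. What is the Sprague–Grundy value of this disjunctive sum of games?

Pile A, S = {1, 2, 4, 6, 9}:
n : 0 1 2 3 4 5 6 7
G : 0 1 2 0 1 2 3 4
G_A(7) = 4.
Pile B, S = {2, 6, 9}:
G(0) = 0
G(1) = mex{} = 0
G(2) = mex{0} = 1
G(3) = mex{0} = 1
G(4) = mex{1} = 0
G(5) = mex{1} = 0
G(6) = mex{0,0} = 1
G(7) = mex{0,0} = 1
G(8) = mex{1,1} = 0
G(9) = mex{1,1,0} = 2
G(10) = mex{0,0,0} = 1
G(11) = mex{2,0,1} = 3
G(12) = mex{1,1,1} = 0
G(13) = mex{3,1,0} = 2
G(14) = mex{0,0,0} = 1
G(15) = mex{2,2,1} = 0
G_B(15) = 0.
Pile C, S = {1, 4}:
G(0) = 0
G(1) = mex{0} = 1
G(2) = mex{1} = 0
G(3) = mex{0} = 1
G(4) = mex{1,0} = 2
G(5) = mex{2,1} = 0
G(6) = mex{0,0} = 1
G(7) = mex{1,1} = 0
G(8) = mex{0,2} = 1
G(9) = mex{1,0} = 2
G(10) = mex{2,1} = 0
G_C(10) = 0.
Combined Grundy value = 4 ⊕ 0 ⊕ 0 = 4.

4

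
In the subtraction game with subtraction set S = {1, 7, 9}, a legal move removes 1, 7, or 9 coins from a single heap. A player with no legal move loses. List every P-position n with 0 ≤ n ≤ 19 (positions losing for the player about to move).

0, 2, 4, 6, 8, 10, 12, 14, 16, 18

G(0) = 0
G(1) = mex{0} = 1
G(2) = mex{1} = 0
G(3) = mex{0} = 1
G(4) = mex{1} = 0
G(5) = mex{0} = 1
G(6) = mex{1} = 0
G(7) = mex{0,0} = 1
G(8) = mex{1,1} = 0
G(9) = mex{0,0,0} = 1
G(10) = mex{1,1,1} = 0
G(11) = mex{0,0,0} = 1
G(12) = mex{1,1,1} = 0
G(13) = mex{0,0,0} = 1
G(14) = mex{1,1,1} = 0
G(15) = mex{0,0,0} = 1
G(16) = mex{1,1,1} = 0
G(17) = mex{0,0,0} = 1
G(18) = mex{1,1,1} = 0
G(19) = mex{0,0,0} = 1
P-positions are exactly the n with G(n) = 0.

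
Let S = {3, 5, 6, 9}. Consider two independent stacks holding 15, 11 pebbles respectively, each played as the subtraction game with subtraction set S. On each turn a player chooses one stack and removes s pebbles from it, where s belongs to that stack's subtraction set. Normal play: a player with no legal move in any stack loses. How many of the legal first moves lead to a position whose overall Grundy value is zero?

3

All stacks use S = {3, 5, 6, 9}:
G(0) = 0
G(1) = mex{} = 0
G(2) = mex{} = 0
G(3) = mex{0} = 1
G(4) = mex{0} = 1
G(5) = mex{0,0} = 1
G(6) = mex{1,0,0} = 2
G(7) = mex{1,0,0} = 2
G(8) = mex{1,1,0} = 2
G(9) = mex{2,1,1,0} = 3
G(10) = mex{2,1,1,0} = 3
G(11) = mex{2,2,1,0} = 3
G(12) = mex{3,2,2,1} = 0
G(13) = mex{3,2,2,1} = 0
G(14) = mex{3,3,2,1} = 0
G(15) = mex{0,3,3,2} = 1
Stack A: G(15) = 1.
Stack B: G(11) = 3.
Combined Grundy value = 1 ⊕ 3 = 2.
A winning move leaves total XOR = 0, i.e. changes one component's Grundy value g to g ⊕ X where X is the current total.
Stack A: need g' = 1⊕2 = 3. Options: 15−3→G=0, 15−5→G=3, 15−6→G=3, 15−9→G=2. Hits: 2.
Stack B: need g' = 3⊕2 = 1. Options: 11−3→G=2, 11−5→G=2, 11−6→G=1, 11−9→G=0. Hits: 1.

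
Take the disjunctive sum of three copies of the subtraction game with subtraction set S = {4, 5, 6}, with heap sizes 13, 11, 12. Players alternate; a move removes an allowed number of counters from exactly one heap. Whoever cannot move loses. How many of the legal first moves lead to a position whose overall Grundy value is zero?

0

All heaps use S = {4, 5, 6}:
G(0) = 0
G(1) = mex{} = 0
G(2) = mex{} = 0
G(3) = mex{} = 0
G(4) = mex{0} = 1
G(5) = mex{0,0} = 1
G(6) = mex{0,0,0} = 1
G(7) = mex{0,0,0} = 1
G(8) = mex{1,0,0} = 2
G(9) = mex{1,1,0} = 2
G(10) = mex{1,1,1} = 0
G(11) = mex{1,1,1} = 0
G(12) = mex{2,1,1} = 0
G(13) = mex{2,2,1} = 0
Heap A: G(13) = 0.
Heap B: G(11) = 0.
Heap C: G(12) = 0.
Combined Grundy value = 0 ⊕ 0 ⊕ 0 = 0.
A winning move leaves total XOR = 0, i.e. changes one component's Grundy value g to g ⊕ X where X is the current total.
Heap A: target g' = 0⊕0 = 0, but every legal move changes the Grundy value (mex property), so 0 moves.
Heap B: target g' = 0⊕0 = 0, but every legal move changes the Grundy value (mex property), so 0 moves.
Heap C: target g' = 0⊕0 = 0, but every legal move changes the Grundy value (mex property), so 0 moves.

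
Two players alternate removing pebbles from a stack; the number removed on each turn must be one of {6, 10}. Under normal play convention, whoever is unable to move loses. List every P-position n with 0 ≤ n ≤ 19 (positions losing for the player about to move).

G(0) = 0
G(1) = mex{} = 0
G(2) = mex{} = 0
G(3) = mex{} = 0
G(4) = mex{} = 0
G(5) = mex{} = 0
G(6) = mex{0} = 1
G(7) = mex{0} = 1
G(8) = mex{0} = 1
G(9) = mex{0} = 1
G(10) = mex{0,0} = 1
G(11) = mex{0,0} = 1
G(12) = mex{1,0} = 2
G(13) = mex{1,0} = 2
G(14) = mex{1,0} = 2
G(15) = mex{1,0} = 2
G(16) = mex{1,1} = 0
G(17) = mex{1,1} = 0
G(18) = mex{2,1} = 0
G(19) = mex{2,1} = 0
P-positions are exactly the n with G(n) = 0.

0, 1, 2, 3, 4, 5, 16, 17, 18, 19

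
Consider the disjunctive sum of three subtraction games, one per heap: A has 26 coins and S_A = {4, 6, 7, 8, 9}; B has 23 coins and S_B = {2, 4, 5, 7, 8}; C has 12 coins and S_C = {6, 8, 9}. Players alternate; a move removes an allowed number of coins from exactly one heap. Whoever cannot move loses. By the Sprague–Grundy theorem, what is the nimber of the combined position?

Heap A, S = {4, 6, 7, 8, 9}:
G(0) = 0
G(1) = mex{} = 0
G(2) = mex{} = 0
G(3) = mex{} = 0
G(4) = mex{0} = 1
G(5) = mex{0} = 1
G(6) = mex{0,0} = 1
G(7) = mex{0,0,0} = 1
G(8) = mex{1,0,0,0} = 2
G(9) = mex{1,0,0,0,0} = 2
G(10) = mex{1,1,0,0,0} = 2
G(11) = mex{1,1,1,0,0} = 2
G(12) = mex{2,1,1,1,0} = 3
G(13) = mex{2,1,1,1,1} = 0
G(14) = mex{2,2,1,1,1} = 0
G(15) = mex{2,2,2,1,1} = 0
G(16) = mex{3,2,2,2,1} = 0
G(17) = mex{0,2,2,2,2} = 1
G(18) = mex{0,3,2,2,2} = 1
G(19) = mex{0,0,3,2,2} = 1
G(20) = mex{0,0,0,3,2} = 1
G(21) = mex{1,0,0,0,3} = 2
G(22) = mex{1,0,0,0,0} = 2
G(23) = mex{1,1,0,0,0} = 2
G(24) = mex{1,1,1,0,0} = 2
G(25) = mex{2,1,1,1,0} = 3
G(26) = mex{2,1,1,1,1} = 0
G_A(26) = 0.
Heap B, S = {2, 4, 5, 7, 8}:
G(0) = 0
G(1) = mex{} = 0
G(2) = mex{0} = 1
G(3) = mex{0} = 1
G(4) = mex{1,0} = 2
G(5) = mex{1,0,0} = 2
G(6) = mex{2,1,0} = 3
G(7) = mex{2,1,1,0} = 3
G(8) = mex{3,2,1,0,0} = 4
G(9) = mex{3,2,2,1,0} = 4
G(10) = mex{4,3,2,1,1} = 0
G(11) = mex{4,3,3,2,1} = 0
G(12) = mex{0,4,3,2,2} = 1
G(13) = mex{0,4,4,3,2} = 1
G(14) = mex{1,0,4,3,3} = 2
G(15) = mex{1,0,0,4,3} = 2
G(16) = mex{2,1,0,4,4} = 3
G(17) = mex{2,1,1,0,4} = 3
G(18) = mex{3,2,1,0,0} = 4
G(19) = mex{3,2,2,1,0} = 4
G(20) = mex{4,3,2,1,1} = 0
G(21) = mex{4,3,3,2,1} = 0
G(22) = mex{0,4,3,2,2} = 1
G(23) = mex{0,4,4,3,2} = 1
G_B(23) = 1.
Heap C, S = {6, 8, 9}:
n :  0  1  2  3  4  5  6  7  8  9 10 11 12
G :  0  0  0  0  0  0  1  1  1  1  1  1  2
G_C(12) = 2.
Combined Grundy value = 0 ⊕ 1 ⊕ 2 = 3.

3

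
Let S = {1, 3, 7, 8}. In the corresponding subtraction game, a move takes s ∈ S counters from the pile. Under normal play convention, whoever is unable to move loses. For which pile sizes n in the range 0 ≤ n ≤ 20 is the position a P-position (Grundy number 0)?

G(0) = 0
G(1) = mex{0} = 1
G(2) = mex{1} = 0
G(3) = mex{0,0} = 1
G(4) = mex{1,1} = 0
G(5) = mex{0,0} = 1
G(6) = mex{1,1} = 0
G(7) = mex{0,0,0} = 1
G(8) = mex{1,1,1,0} = 2
G(9) = mex{2,0,0,1} = 3
G(10) = mex{3,1,1,0} = 2
G(11) = mex{2,2,0,1} = 3
G(12) = mex{3,3,1,0} = 2
G(13) = mex{2,2,0,1} = 3
G(14) = mex{3,3,1,0} = 2
G(15) = mex{2,2,2,1} = 0
G(16) = mex{0,3,3,2} = 1
G(17) = mex{1,2,2,3} = 0
G(18) = mex{0,0,3,2} = 1
G(19) = mex{1,1,2,3} = 0
G(20) = mex{0,0,3,2} = 1
P-positions are exactly the n with G(n) = 0.

0, 2, 4, 6, 15, 17, 19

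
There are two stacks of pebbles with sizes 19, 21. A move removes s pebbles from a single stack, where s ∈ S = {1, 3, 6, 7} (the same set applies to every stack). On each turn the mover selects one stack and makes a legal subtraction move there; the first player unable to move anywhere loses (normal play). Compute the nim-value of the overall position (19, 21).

All stacks use S = {1, 3, 6, 7}:
G(0) = 0
G(1) = mex{0} = 1
G(2) = mex{1} = 0
G(3) = mex{0,0} = 1
G(4) = mex{1,1} = 0
G(5) = mex{0,0} = 1
G(6) = mex{1,1,0} = 2
G(7) = mex{2,0,1,0} = 3
G(8) = mex{3,1,0,1} = 2
G(9) = mex{2,2,1,0} = 3
G(10) = mex{3,3,0,1} = 2
G(11) = mex{2,2,1,0} = 3
G(12) = mex{3,3,2,1} = 0
G(13) = mex{0,2,3,2} = 1
G(14) = mex{1,3,2,3} = 0
G(15) = mex{0,0,3,2} = 1
G(16) = mex{1,1,2,3} = 0
G(17) = mex{0,0,3,2} = 1
G(18) = mex{1,1,0,3} = 2
G(19) = mex{2,0,1,0} = 3
G(20) = mex{3,1,0,1} = 2
G(21) = mex{2,2,1,0} = 3
Stack A: G(19) = 3.
Stack B: G(21) = 3.
Combined Grundy value = 3 ⊕ 3 = 0.

0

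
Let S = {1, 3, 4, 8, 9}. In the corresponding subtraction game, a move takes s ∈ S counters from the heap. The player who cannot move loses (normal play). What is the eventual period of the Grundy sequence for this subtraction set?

n :  0  1  2  3  4  5  6  7  8  9 10 11 12 13 14 15 16 17 18 19 20 21 22 23 24 25
G :  0  1  0  1  2  3  2  0  1  4  3  2  0  1  0  1  2  3  2  0  1  4  3  2  0  1
G(n+12) = G(n) holds for n = 0,…,8 (a full window of length max(S) = 9), so the sequence is purely periodic with period 12.

12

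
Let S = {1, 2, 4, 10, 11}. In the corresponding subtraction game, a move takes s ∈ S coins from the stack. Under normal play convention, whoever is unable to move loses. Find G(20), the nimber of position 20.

G(0) = 0
G(1) = mex{0} = 1
G(2) = mex{1,0} = 2
G(3) = mex{2,1} = 0
G(4) = mex{0,2,0} = 1
G(5) = mex{1,0,1} = 2
G(6) = mex{2,1,2} = 0
G(7) = mex{0,2,0} = 1
G(8) = mex{1,0,1} = 2
G(9) = mex{2,1,2} = 0
G(10) = mex{0,2,0,0} = 1
G(11) = mex{1,0,1,1,0} = 2
G(12) = mex{2,1,2,2,1} = 0
G(13) = mex{0,2,0,0,2} = 1
G(14) = mex{1,0,1,1,0} = 2
G(15) = mex{2,1,2,2,1} = 0
G(16) = mex{0,2,0,0,2} = 1
G(17) = mex{1,0,1,1,0} = 2
G(18) = mex{2,1,2,2,1} = 0
G(19) = mex{0,2,0,0,2} = 1
G(20) = mex{1,0,1,1,0} = 2

2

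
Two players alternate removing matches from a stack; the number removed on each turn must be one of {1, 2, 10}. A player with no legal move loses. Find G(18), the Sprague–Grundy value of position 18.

0

G(0) = 0
G(1) = mex{0} = 1
G(2) = mex{1,0} = 2
G(3) = mex{2,1} = 0
G(4) = mex{0,2} = 1
G(5) = mex{1,0} = 2
G(6) = mex{2,1} = 0
G(7) = mex{0,2} = 1
G(8) = mex{1,0} = 2
G(9) = mex{2,1} = 0
G(10) = mex{0,2,0} = 1
G(11) = mex{1,0,1} = 2
G(12) = mex{2,1,2} = 0
G(13) = mex{0,2,0} = 1
G(14) = mex{1,0,1} = 2
G(15) = mex{2,1,2} = 0
G(16) = mex{0,2,0} = 1
G(17) = mex{1,0,1} = 2
G(18) = mex{2,1,2} = 0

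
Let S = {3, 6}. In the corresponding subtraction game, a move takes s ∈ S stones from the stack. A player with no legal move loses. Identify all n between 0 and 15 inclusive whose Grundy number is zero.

G(0) = 0
G(1) = mex{} = 0
G(2) = mex{} = 0
G(3) = mex{0} = 1
G(4) = mex{0} = 1
G(5) = mex{0} = 1
G(6) = mex{1,0} = 2
G(7) = mex{1,0} = 2
G(8) = mex{1,0} = 2
G(9) = mex{2,1} = 0
G(10) = mex{2,1} = 0
G(11) = mex{2,1} = 0
G(12) = mex{0,2} = 1
G(13) = mex{0,2} = 1
G(14) = mex{0,2} = 1
G(15) = mex{1,0} = 2
P-positions are exactly the n with G(n) = 0.

0, 1, 2, 9, 10, 11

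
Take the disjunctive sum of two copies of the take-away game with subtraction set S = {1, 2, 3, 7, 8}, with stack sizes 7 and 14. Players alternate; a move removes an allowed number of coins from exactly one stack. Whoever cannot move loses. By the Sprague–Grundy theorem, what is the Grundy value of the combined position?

2

All stacks use S = {1, 2, 3, 7, 8}:
n :  0  1  2  3  4  5  6  7  8  9 10 11 12 13 14
G :  0  1  2  3  0  1  2  3  4  0  1  2  3  0  1
Stack A: G(7) = 3.
Stack B: G(14) = 1.
Combined Grundy value = 3 ⊕ 1 = 2.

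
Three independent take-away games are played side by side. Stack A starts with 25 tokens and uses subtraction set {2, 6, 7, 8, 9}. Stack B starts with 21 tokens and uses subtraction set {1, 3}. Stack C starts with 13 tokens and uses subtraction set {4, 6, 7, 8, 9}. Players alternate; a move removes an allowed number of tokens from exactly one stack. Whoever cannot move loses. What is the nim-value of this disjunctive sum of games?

Stack A, S = {2, 6, 7, 8, 9}:
n :  0  1  2  3  4  5  6  7  8  9 10 11 12 13 14 15 16 17 18 19 20 21 22 23 24 25
G :  0  0  1  1  0  0  1  1  2  2  3  3  2  2  3  0  0  1  1  0  0  1  1  2  2  3
G_A(25) = 3.
Stack B, S = {1, 3}:
G(0) = 0
G(1) = mex{0} = 1
G(2) = mex{1} = 0
G(3) = mex{0,0} = 1
G(4) = mex{1,1} = 0
G(5) = mex{0,0} = 1
G(6) = mex{1,1} = 0
G(7) = mex{0,0} = 1
G(8) = mex{1,1} = 0
G(9) = mex{0,0} = 1
G(10) = mex{1,1} = 0
G(11) = mex{0,0} = 1
G(12) = mex{1,1} = 0
G(13) = mex{0,0} = 1
G(14) = mex{1,1} = 0
G(15) = mex{0,0} = 1
G(16) = mex{1,1} = 0
G(17) = mex{0,0} = 1
G(18) = mex{1,1} = 0
G(19) = mex{0,0} = 1
G(20) = mex{1,1} = 0
G(21) = mex{0,0} = 1
G_B(21) = 1.
Stack C, S = {4, 6, 7, 8, 9}:
n :  0  1  2  3  4  5  6  7  8  9 10 11 12 13
G :  0  0  0  0  1  1  1  1  2  2  2  2  3  0
G_C(13) = 0.
Combined Grundy value = 3 ⊕ 1 ⊕ 0 = 2.

2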